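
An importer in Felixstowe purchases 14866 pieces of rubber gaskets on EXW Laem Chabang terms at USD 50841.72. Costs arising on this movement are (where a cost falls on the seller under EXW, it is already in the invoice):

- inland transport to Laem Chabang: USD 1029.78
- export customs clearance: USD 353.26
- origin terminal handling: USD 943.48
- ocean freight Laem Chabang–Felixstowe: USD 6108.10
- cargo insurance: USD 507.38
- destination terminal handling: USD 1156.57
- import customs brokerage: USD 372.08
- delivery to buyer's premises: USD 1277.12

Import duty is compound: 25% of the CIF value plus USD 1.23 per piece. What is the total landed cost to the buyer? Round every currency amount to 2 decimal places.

Total landed cost: USD 95820.60

EXW: the seller makes goods available at their premises; the buyer bears all onward costs.
CIF value = EXW price + inland to port + export clearance + origin terminal + freight + insurance = 50841.72 + 1029.78 + 353.26 + 943.48 + 6108.10 + 507.38 = 59783.72
Ad valorem component: 59783.72 × 25% = 14945.93
Specific component: 14866 × 1.23 = 18285.18
Import duty = 14945.93 + 18285.18 = 33231.11
Buyer bears: inland to port 1029.78 + export clearance 353.26 + origin terminal 943.48 + freight 6108.10 + insurance 507.38 + destination terminal 1156.57 + brokerage 372.08 + delivery 1277.12 + duty 33231.11 = 44978.88
Landed cost = invoice 50841.72 + 44978.88 = 95820.60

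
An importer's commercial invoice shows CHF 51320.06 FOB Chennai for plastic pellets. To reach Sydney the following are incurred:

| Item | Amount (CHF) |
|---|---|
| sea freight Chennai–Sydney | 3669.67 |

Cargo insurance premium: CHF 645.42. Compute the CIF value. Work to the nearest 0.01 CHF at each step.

CIF value: CHF 55635.15

CIF = FOB price + freight + insurance
CIF = 51320.06 + 3669.67 + 645.42 = 55635.15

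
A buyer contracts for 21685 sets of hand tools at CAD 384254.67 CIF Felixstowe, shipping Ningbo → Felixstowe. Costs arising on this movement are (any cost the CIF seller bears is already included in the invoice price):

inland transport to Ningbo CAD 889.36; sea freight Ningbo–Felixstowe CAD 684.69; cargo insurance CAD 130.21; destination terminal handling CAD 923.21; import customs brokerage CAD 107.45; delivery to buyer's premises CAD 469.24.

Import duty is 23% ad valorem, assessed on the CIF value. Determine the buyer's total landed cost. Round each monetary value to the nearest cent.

Total landed cost: CAD 474133.14

CIF: the seller pays costs through ocean freight and marine insurance to the destination port.
Already in the invoice (seller's account under CIF): inland to port, freight, insurance — exclude.
The CIF price already equals the CIF value: 384254.67
Import duty = 384254.67 × 23% = 88378.57
Buyer bears: destination terminal 923.21 + brokerage 107.45 + delivery 469.24 + duty 88378.57 = 89878.47
Landed cost = invoice 384254.67 + 89878.47 = 474133.14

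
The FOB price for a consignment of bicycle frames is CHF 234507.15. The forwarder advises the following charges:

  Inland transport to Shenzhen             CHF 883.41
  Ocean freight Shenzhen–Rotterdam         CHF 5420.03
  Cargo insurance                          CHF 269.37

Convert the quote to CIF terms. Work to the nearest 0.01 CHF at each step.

Not relevant to the conversion: inland to port — on the seller under both FOB and CIF; already in the FOB price and stays in the CIF price.
From FOB to CIF, the seller additionally bears: freight, insurance.
CIF price = 234507.15 + 5420.03 + 269.37 = 240196.55

CIF price: CHF 240196.55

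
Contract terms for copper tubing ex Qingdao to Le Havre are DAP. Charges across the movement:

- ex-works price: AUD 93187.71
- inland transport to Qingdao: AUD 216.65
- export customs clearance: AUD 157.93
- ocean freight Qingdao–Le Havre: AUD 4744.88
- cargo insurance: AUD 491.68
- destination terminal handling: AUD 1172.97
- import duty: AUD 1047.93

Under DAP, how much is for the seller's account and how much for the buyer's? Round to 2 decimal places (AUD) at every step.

Seller: AUD 99971.82; buyer: AUD 1047.93

DAP: the seller bears all costs to the named destination except import duty and clearance.
Seller's account: goods 93187.71 + inland to port 216.65 + export clearance 157.93 + freight 4744.88 + insurance 491.68 + destination terminal 1172.97 = 99971.82
Buyer's account: duty 1047.93 = 1047.93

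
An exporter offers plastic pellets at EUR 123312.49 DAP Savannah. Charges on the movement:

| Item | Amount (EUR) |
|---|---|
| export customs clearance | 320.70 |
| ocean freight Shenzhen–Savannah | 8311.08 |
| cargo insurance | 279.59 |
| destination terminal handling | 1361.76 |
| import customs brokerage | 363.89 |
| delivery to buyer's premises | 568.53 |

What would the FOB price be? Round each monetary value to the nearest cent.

Not relevant to the conversion: export clearance — on the seller under both DAP and FOB; already in the DAP price and stays in the FOB price. brokerage — on the buyer under both terms; not part of either seller's price.
From DAP to FOB, the seller no longer bears: freight, insurance, destination terminal, delivery.
FOB price = 123312.49 − 8311.08 − 279.59 − 1361.76 − 568.53 = 112791.53

FOB price: EUR 112791.53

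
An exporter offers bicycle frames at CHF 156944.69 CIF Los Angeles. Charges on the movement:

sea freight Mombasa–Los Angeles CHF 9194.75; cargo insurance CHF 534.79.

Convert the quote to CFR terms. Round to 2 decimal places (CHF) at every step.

Not relevant to the conversion: freight — on the seller under both CIF and CFR; already in the CIF price and stays in the CFR price.
From CIF to CFR, the seller no longer bears: insurance.
CFR price = 156944.69 − 534.79 = 156409.90

CFR price: CHF 156409.90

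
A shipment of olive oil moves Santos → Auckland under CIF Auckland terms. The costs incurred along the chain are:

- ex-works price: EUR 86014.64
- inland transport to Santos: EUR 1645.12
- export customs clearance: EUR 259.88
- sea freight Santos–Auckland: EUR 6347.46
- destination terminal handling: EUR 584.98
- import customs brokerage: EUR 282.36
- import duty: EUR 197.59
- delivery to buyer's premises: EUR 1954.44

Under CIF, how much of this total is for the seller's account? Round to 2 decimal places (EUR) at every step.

Seller's account: EUR 94267.10

CIF: the seller pays costs through ocean freight and marine insurance to the destination port.
Seller's account: goods 86014.64 + inland to port 1645.12 + export clearance 259.88 + freight 6347.46 = 94267.10
Buyer's account: destination terminal 584.98 + brokerage 282.36 + duty 197.59 + delivery 1954.44 = 3019.37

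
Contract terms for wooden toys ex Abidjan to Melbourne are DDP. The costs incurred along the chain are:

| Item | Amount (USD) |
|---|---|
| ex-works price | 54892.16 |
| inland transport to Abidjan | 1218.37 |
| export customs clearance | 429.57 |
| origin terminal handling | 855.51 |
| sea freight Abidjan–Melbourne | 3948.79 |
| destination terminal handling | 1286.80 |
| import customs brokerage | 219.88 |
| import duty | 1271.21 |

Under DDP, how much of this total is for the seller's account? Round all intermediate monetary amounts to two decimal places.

DDP: the seller bears all costs including import duty.
Seller's account: goods 54892.16 + inland to port 1218.37 + export clearance 429.57 + origin terminal 855.51 + freight 3948.79 + destination terminal 1286.80 + brokerage 219.88 + duty 1271.21 = 64122.29
Buyer's account: 0.00

Seller's account: USD 64122.29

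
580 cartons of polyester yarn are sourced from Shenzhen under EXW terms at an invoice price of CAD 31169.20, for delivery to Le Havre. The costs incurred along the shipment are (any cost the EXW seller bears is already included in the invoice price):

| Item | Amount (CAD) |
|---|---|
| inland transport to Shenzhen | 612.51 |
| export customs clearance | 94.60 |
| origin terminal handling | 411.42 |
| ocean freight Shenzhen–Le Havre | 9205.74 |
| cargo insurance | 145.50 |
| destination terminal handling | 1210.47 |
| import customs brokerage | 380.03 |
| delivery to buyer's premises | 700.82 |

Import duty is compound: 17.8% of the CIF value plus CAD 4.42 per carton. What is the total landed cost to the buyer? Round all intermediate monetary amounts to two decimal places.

Total landed cost: CAD 53905.63

EXW: the seller makes goods available at their premises; the buyer bears all onward costs.
CIF value = EXW price + inland to port + export clearance + origin terminal + freight + insurance = 31169.20 + 612.51 + 94.60 + 411.42 + 9205.74 + 145.50 = 41638.97
Ad valorem component: 41638.97 × 17.8% = 7411.74
Specific component: 580 × 4.42 = 2563.60
Import duty = 7411.74 + 2563.60 = 9975.34
Buyer bears: inland to port 612.51 + export clearance 94.60 + origin terminal 411.42 + freight 9205.74 + insurance 145.50 + destination terminal 1210.47 + brokerage 380.03 + delivery 700.82 + duty 9975.34 = 22736.43
Landed cost = invoice 31169.20 + 22736.43 = 53905.63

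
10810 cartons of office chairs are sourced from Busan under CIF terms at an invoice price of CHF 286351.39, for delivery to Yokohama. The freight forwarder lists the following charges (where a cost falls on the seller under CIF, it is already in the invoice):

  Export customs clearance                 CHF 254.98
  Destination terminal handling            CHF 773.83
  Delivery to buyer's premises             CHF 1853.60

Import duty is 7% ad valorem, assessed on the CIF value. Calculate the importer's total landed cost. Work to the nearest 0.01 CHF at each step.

Total landed cost: CHF 309023.42

CIF: the seller pays costs through ocean freight and marine insurance to the destination port.
Already in the invoice (seller's account under CIF): export clearance — exclude.
The CIF price already equals the CIF value: 286351.39
Import duty = 286351.39 × 7% = 20044.60
Buyer bears: destination terminal 773.83 + delivery 1853.60 + duty 20044.60 = 22672.03
Landed cost = invoice 286351.39 + 22672.03 = 309023.42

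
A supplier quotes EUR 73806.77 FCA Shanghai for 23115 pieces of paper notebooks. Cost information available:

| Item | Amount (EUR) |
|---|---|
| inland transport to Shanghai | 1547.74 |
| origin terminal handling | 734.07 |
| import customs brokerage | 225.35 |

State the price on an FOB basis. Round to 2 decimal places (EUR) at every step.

Not relevant to the conversion: inland to port — on the seller under both FCA and FOB; already in the FCA price and stays in the FOB price. brokerage — on the buyer under both terms; not part of either seller's price.
From FCA to FOB, the seller additionally bears: origin terminal.
FOB price = 73806.77 + 734.07 = 74540.84

FOB price: EUR 74540.84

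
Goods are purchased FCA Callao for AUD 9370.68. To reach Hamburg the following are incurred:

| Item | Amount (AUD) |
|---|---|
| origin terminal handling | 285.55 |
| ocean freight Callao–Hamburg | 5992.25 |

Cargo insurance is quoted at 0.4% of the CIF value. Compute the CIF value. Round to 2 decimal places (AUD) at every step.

CIF value: AUD 15711.33

Let C be the CIF value. C = FCA price + pre-shipment costs + freight + 0.4% × C
C − 0.4% × C = 9370.68 + 285.55 + 5992.25
0.996 × C = 15648.48
C = 15648.48 / 0.996 = 15711.33
Insurance premium = 0.4% × 15711.33 = 62.85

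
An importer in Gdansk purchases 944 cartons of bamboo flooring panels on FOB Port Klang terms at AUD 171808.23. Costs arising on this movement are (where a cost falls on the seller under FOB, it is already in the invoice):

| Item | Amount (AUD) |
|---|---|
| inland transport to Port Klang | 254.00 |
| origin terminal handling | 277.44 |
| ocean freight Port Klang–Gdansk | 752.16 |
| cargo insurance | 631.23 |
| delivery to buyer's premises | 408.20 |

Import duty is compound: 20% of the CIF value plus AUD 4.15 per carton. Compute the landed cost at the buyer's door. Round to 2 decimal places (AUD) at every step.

Total landed cost: AUD 212155.74

FOB: the seller bears costs until goods are on board at the origin port; the buyer bears freight, insurance and all costs thereafter.
Already in the invoice (seller's account under FOB): inland to port, origin terminal — exclude.
CIF value = FOB price + freight + insurance = 171808.23 + 752.16 + 631.23 = 173191.62
Ad valorem component: 173191.62 × 20% = 34638.32
Specific component: 944 × 4.15 = 3917.60
Import duty = 34638.32 + 3917.60 = 38555.92
Buyer bears: freight 752.16 + insurance 631.23 + delivery 408.20 + duty 38555.92 = 40347.51
Landed cost = invoice 171808.23 + 40347.51 = 212155.74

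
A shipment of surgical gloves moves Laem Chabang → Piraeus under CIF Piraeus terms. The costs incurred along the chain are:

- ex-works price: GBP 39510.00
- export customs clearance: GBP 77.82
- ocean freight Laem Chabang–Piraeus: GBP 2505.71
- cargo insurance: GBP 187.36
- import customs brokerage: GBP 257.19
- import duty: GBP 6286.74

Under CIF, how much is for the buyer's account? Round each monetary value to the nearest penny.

Buyer's account: GBP 6543.93

CIF: the seller pays costs through ocean freight and marine insurance to the destination port.
Seller's account: goods 39510.00 + export clearance 77.82 + freight 2505.71 + insurance 187.36 = 42280.89
Buyer's account: brokerage 257.19 + duty 6286.74 = 6543.93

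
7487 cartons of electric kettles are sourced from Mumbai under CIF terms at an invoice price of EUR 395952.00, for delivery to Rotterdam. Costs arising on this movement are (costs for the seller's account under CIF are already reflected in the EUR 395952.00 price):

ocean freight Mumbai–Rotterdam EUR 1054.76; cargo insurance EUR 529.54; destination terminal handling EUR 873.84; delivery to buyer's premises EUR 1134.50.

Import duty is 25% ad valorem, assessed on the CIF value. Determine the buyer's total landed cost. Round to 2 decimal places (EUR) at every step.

CIF: the seller pays costs through ocean freight and marine insurance to the destination port.
Already in the invoice (seller's account under CIF): freight, insurance — exclude.
The CIF price already equals the CIF value: 395952.00
Import duty = 395952.00 × 25% = 98988.00
Buyer bears: destination terminal 873.84 + delivery 1134.50 + duty 98988.00 = 100996.34
Landed cost = invoice 395952.00 + 100996.34 = 496948.34

Total landed cost: EUR 496948.34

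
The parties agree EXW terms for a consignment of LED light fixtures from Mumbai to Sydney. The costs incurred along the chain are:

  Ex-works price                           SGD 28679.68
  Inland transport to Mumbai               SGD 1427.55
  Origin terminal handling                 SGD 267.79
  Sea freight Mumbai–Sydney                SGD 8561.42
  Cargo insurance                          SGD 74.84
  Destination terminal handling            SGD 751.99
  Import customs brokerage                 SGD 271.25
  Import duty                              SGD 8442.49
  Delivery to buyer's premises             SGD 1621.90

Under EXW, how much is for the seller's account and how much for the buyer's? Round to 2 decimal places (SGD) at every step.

EXW: the seller makes goods available at their premises; the buyer bears all onward costs.
Seller's account: goods 28679.68 = 28679.68
Buyer's account: inland to port 1427.55 + origin terminal 267.79 + freight 8561.42 + insurance 74.84 + destination terminal 751.99 + brokerage 271.25 + duty 8442.49 + delivery 1621.90 = 21419.23

Seller: SGD 28679.68; buyer: SGD 21419.23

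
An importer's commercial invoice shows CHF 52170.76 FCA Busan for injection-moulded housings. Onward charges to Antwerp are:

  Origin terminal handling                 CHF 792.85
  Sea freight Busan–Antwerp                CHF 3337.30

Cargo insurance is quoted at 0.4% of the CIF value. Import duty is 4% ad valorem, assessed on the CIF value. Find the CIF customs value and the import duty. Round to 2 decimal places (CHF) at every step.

Let C be the CIF value. C = FCA price + pre-shipment costs + freight + 0.4% × C
C − 0.4% × C = 52170.76 + 792.85 + 3337.30
0.996 × C = 56300.91
C = 56300.91 / 0.996 = 56527.02
Insurance premium = 0.4% × 56527.02 = 226.11
Import duty = 56527.02 × 4% = 2261.08

CIF value: CHF 56527.02; import duty: CHF 2261.08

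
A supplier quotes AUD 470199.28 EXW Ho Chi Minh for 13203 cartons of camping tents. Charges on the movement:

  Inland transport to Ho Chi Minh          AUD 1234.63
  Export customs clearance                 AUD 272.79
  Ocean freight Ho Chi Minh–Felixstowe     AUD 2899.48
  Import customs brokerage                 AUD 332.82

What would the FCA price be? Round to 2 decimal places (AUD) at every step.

Not relevant to the conversion: brokerage, freight — on the buyer under both terms; not part of either seller's price.
From EXW to FCA, the seller additionally bears: inland to port, export clearance.
FCA price = 470199.28 + 1234.63 + 272.79 = 471706.70

FCA price: AUD 471706.70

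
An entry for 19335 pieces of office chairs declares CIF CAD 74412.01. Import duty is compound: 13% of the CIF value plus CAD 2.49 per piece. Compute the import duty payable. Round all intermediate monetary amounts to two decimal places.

Ad valorem component: 74412.01 × 13% = 9673.56
Specific component: 19335 × 2.49 = 48144.15
Import duty = 9673.56 + 48144.15 = 57817.71

Import duty: CAD 57817.71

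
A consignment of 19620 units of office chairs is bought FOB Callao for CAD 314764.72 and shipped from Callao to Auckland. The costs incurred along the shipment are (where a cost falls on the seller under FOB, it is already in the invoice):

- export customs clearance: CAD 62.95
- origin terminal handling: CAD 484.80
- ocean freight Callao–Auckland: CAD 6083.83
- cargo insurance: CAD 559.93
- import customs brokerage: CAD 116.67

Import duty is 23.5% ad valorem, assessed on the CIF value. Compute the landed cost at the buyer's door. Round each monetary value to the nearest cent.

Total landed cost: CAD 397056.14

FOB: the seller bears costs until goods are on board at the origin port; the buyer bears freight, insurance and all costs thereafter.
Already in the invoice (seller's account under FOB): export clearance, origin terminal — exclude.
CIF value = FOB price + freight + insurance = 314764.72 + 6083.83 + 559.93 = 321408.48
Import duty = 321408.48 × 23.5% = 75530.99
Buyer bears: freight 6083.83 + insurance 559.93 + brokerage 116.67 + duty 75530.99 = 82291.42
Landed cost = invoice 314764.72 + 82291.42 = 397056.14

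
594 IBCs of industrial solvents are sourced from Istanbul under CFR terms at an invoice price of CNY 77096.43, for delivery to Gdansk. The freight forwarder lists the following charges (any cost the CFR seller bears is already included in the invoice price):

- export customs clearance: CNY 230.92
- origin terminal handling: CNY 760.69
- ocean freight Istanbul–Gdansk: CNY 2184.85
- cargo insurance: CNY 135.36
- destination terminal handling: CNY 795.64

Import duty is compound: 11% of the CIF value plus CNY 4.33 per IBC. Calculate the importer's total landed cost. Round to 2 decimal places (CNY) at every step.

Total landed cost: CNY 89094.95

CFR: the seller pays costs through ocean freight to the destination port, but not insurance.
Already in the invoice (seller's account under CFR): export clearance, origin terminal, freight — exclude.
CIF value = CFR price + insurance = 77096.43 + 135.36 = 77231.79
Ad valorem component: 77231.79 × 11% = 8495.50
Specific component: 594 × 4.33 = 2572.02
Import duty = 8495.50 + 2572.02 = 11067.52
Buyer bears: insurance 135.36 + destination terminal 795.64 + duty 11067.52 = 11998.52
Landed cost = invoice 77096.43 + 11998.52 = 89094.95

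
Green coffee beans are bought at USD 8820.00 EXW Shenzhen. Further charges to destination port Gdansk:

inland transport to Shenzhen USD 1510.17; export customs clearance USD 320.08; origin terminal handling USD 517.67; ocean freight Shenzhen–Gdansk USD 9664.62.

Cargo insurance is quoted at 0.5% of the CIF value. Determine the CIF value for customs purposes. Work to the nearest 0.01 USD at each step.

CIF value: USD 20937.23

Let C be the CIF value. C = EXW price + pre-shipment costs + freight + 0.5% × C
C − 0.5% × C = 8820.00 + 1510.17 + 320.08 + 517.67 + 9664.62
0.995 × C = 20832.54
C = 20832.54 / 0.995 = 20937.23
Insurance premium = 0.5% × 20937.23 = 104.69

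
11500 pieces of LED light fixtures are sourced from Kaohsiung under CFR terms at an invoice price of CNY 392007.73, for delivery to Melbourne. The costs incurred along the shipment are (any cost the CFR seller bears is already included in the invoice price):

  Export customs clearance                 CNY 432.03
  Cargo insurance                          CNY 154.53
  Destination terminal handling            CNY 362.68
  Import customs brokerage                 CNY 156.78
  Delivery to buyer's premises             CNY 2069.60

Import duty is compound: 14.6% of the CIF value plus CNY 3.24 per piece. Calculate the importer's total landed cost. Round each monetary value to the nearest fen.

Total landed cost: CNY 489267.01

CFR: the seller pays costs through ocean freight to the destination port, but not insurance.
Already in the invoice (seller's account under CFR): export clearance — exclude.
CIF value = CFR price + insurance = 392007.73 + 154.53 = 392162.26
Ad valorem component: 392162.26 × 14.6% = 57255.69
Specific component: 11500 × 3.24 = 37260.00
Import duty = 57255.69 + 37260.00 = 94515.69
Buyer bears: insurance 154.53 + destination terminal 362.68 + brokerage 156.78 + delivery 2069.60 + duty 94515.69 = 97259.28
Landed cost = invoice 392007.73 + 97259.28 = 489267.01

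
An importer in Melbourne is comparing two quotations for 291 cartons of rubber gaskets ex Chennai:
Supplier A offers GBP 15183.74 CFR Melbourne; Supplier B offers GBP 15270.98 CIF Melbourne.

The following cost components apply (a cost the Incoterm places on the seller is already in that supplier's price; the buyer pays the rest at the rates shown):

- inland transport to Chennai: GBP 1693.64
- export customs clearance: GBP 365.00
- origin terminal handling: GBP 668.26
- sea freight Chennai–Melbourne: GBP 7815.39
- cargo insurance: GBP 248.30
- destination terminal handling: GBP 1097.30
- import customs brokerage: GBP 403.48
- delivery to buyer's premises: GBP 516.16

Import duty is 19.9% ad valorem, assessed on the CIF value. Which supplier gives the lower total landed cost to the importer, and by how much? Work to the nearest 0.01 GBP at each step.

Supplier B is cheaper by GBP 193.11

Supplier A (CFR):
CIF value = CFR price + insurance = 15183.74 + 248.30 = 15432.04
Import duty = 15432.04 × 19.9% = 3070.98
Buyer bears (A): 248.30 + 1097.30 + 403.48 + 516.16 = 2265.24
Landed cost (A) = invoice 15183.74 + 2265.24 + duty 3070.98 = 20519.96
Supplier B (CIF):
The CIF price already equals the CIF value: 15270.98
Import duty = 15270.98 × 19.9% = 3038.93
Buyer bears (B): 1097.30 + 403.48 + 516.16 = 2016.94
Landed cost (B) = invoice 15270.98 + 2016.94 + duty 3038.93 = 20326.85
Difference = |20519.96 − 20326.85| = 193.11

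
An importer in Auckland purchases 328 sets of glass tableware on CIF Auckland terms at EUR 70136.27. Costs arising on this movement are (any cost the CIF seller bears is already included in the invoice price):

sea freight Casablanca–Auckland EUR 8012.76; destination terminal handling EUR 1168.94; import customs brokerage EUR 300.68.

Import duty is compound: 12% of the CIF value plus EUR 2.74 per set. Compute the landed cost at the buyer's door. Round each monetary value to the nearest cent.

CIF: the seller pays costs through ocean freight and marine insurance to the destination port.
Already in the invoice (seller's account under CIF): freight — exclude.
The CIF price already equals the CIF value: 70136.27
Ad valorem component: 70136.27 × 12% = 8416.35
Specific component: 328 × 2.74 = 898.72
Import duty = 8416.35 + 898.72 = 9315.07
Buyer bears: destination terminal 1168.94 + brokerage 300.68 + duty 9315.07 = 10784.69
Landed cost = invoice 70136.27 + 10784.69 = 80920.96

Total landed cost: EUR 80920.96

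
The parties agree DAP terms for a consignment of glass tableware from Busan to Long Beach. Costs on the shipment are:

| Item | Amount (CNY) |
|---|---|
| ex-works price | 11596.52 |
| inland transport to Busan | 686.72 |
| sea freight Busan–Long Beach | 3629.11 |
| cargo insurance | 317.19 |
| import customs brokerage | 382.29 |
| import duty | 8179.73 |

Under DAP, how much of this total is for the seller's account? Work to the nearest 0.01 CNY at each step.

Seller's account: CNY 16229.54

DAP: the seller bears all costs to the named destination except import duty and clearance.
Seller's account: goods 11596.52 + inland to port 686.72 + freight 3629.11 + insurance 317.19 = 16229.54
Buyer's account: brokerage 382.29 + duty 8179.73 = 8562.02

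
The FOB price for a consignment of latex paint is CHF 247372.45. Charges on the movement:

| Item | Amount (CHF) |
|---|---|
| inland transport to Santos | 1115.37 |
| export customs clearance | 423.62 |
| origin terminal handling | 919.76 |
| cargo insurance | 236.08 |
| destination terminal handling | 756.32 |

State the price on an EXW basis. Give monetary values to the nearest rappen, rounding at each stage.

EXW price: CHF 244913.70

Not relevant to the conversion: insurance, destination terminal — on the buyer under both terms; not part of either seller's price.
From FOB to EXW, the seller no longer bears: inland to port, export clearance, origin terminal.
EXW price = 247372.45 − 1115.37 − 423.62 − 919.76 = 244913.70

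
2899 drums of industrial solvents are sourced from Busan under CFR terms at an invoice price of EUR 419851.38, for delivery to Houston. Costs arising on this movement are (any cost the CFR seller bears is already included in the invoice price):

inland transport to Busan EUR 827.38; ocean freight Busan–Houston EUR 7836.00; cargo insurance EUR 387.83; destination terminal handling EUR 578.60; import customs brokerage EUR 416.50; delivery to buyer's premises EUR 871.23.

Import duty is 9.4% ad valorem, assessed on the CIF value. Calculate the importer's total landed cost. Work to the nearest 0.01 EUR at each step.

CFR: the seller pays costs through ocean freight to the destination port, but not insurance.
Already in the invoice (seller's account under CFR): inland to port, freight — exclude.
CIF value = CFR price + insurance = 419851.38 + 387.83 = 420239.21
Import duty = 420239.21 × 9.4% = 39502.49
Buyer bears: insurance 387.83 + destination terminal 578.60 + brokerage 416.50 + delivery 871.23 + duty 39502.49 = 41756.65
Landed cost = invoice 419851.38 + 41756.65 = 461608.03

Total landed cost: EUR 461608.03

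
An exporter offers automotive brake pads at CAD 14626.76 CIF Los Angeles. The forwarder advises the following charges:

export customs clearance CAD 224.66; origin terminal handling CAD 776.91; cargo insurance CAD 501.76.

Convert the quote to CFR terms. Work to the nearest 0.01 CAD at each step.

Not relevant to the conversion: origin terminal, export clearance — on the seller under both CIF and CFR; already in the CIF price and stays in the CFR price.
From CIF to CFR, the seller no longer bears: insurance.
CFR price = 14626.76 − 501.76 = 14125.00

CFR price: CAD 14125.00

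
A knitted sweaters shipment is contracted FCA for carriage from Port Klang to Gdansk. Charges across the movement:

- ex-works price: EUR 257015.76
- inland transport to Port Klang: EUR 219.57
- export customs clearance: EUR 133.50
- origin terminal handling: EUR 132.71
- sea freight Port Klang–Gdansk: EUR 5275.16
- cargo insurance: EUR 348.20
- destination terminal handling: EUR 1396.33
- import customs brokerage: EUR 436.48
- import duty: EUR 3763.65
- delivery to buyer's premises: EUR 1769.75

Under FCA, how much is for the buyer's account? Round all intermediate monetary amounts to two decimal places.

FCA: the seller delivers export-cleared goods to the carrier; the buyer bears costs from that point.
Seller's account: goods 257015.76 + inland to port 219.57 + export clearance 133.50 = 257368.83
Buyer's account: origin terminal 132.71 + freight 5275.16 + insurance 348.20 + destination terminal 1396.33 + brokerage 436.48 + duty 3763.65 + delivery 1769.75 = 13122.28

Buyer's account: EUR 13122.28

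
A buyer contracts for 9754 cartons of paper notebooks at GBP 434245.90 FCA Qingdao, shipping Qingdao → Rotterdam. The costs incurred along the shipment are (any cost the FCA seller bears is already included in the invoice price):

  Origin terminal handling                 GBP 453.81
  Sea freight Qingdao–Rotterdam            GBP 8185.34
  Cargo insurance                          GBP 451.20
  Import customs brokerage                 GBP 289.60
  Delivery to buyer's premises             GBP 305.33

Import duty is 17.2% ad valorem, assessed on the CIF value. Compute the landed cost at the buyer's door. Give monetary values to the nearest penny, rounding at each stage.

FCA: the seller delivers export-cleared goods to the carrier; the buyer bears costs from that point.
CIF value = FCA price + origin terminal + freight + insurance = 434245.90 + 453.81 + 8185.34 + 451.20 = 443336.25
Import duty = 443336.25 × 17.2% = 76253.84
Buyer bears: origin terminal 453.81 + freight 8185.34 + insurance 451.20 + brokerage 289.60 + delivery 305.33 + duty 76253.84 = 85939.12
Landed cost = invoice 434245.90 + 85939.12 = 520185.02

Total landed cost: GBP 520185.02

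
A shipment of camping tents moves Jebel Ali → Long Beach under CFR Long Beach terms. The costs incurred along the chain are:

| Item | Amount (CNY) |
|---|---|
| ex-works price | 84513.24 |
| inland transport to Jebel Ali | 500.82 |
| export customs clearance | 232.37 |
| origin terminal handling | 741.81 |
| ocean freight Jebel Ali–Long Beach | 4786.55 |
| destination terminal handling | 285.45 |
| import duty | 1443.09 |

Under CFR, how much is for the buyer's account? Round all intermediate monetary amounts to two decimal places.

CFR: the seller pays costs through ocean freight to the destination port, but not insurance.
Seller's account: goods 84513.24 + inland to port 500.82 + export clearance 232.37 + origin terminal 741.81 + freight 4786.55 = 90774.79
Buyer's account: destination terminal 285.45 + duty 1443.09 = 1728.54

Buyer's account: CNY 1728.54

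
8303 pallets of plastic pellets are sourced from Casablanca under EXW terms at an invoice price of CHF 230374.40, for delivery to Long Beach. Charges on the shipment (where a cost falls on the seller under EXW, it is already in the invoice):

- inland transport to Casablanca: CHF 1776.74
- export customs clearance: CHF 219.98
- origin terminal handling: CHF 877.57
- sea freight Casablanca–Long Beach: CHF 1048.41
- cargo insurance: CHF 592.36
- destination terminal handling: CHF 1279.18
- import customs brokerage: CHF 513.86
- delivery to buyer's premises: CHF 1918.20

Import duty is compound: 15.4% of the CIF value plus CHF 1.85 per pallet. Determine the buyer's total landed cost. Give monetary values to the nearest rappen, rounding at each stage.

EXW: the seller makes goods available at their premises; the buyer bears all onward costs.
CIF value = EXW price + inland to port + export clearance + origin terminal + freight + insurance = 230374.40 + 1776.74 + 219.98 + 877.57 + 1048.41 + 592.36 = 234889.46
Ad valorem component: 234889.46 × 15.4% = 36172.98
Specific component: 8303 × 1.85 = 15360.55
Import duty = 36172.98 + 15360.55 = 51533.53
Buyer bears: inland to port 1776.74 + export clearance 219.98 + origin terminal 877.57 + freight 1048.41 + insurance 592.36 + destination terminal 1279.18 + brokerage 513.86 + delivery 1918.20 + duty 51533.53 = 59759.83
Landed cost = invoice 230374.40 + 59759.83 = 290134.23

Total landed cost: CHF 290134.23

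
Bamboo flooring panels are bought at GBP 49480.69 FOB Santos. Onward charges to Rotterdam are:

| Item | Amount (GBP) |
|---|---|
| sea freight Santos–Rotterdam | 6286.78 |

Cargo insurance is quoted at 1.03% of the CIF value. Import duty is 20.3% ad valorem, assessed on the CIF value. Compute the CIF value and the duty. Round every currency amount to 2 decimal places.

CIF value: GBP 56347.85; import duty: GBP 11438.61

Let C be the CIF value. C = FOB price + freight + 1.03% × C
C − 1.03% × C = 49480.69 + 6286.78
0.9897 × C = 55767.47
C = 55767.47 / 0.9897 = 56347.85
Insurance premium = 1.03% × 56347.85 = 580.38
Import duty = 56347.85 × 20.3% = 11438.61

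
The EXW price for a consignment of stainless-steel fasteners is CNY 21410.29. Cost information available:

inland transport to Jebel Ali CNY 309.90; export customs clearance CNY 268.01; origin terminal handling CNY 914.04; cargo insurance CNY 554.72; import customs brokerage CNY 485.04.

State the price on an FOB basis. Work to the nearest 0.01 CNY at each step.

FOB price: CNY 22902.24

Not relevant to the conversion: insurance, brokerage — on the buyer under both terms; not part of either seller's price.
From EXW to FOB, the seller additionally bears: inland to port, export clearance, origin terminal.
FOB price = 21410.29 + 309.90 + 268.01 + 914.04 = 22902.24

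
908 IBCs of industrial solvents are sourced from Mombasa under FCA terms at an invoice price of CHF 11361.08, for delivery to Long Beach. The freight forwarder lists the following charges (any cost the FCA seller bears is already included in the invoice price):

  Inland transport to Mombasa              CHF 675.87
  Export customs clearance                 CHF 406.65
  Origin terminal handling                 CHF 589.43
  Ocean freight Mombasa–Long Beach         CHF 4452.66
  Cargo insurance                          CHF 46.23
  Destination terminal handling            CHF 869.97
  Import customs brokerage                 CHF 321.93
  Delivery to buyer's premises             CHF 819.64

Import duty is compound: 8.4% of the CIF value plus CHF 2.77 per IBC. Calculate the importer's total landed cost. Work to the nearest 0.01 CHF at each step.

FCA: the seller delivers export-cleared goods to the carrier; the buyer bears costs from that point.
Already in the invoice (seller's account under FCA): inland to port, export clearance — exclude.
CIF value = FCA price + origin terminal + freight + insurance = 11361.08 + 589.43 + 4452.66 + 46.23 = 16449.40
Ad valorem component: 16449.40 × 8.4% = 1381.75
Specific component: 908 × 2.77 = 2515.16
Import duty = 1381.75 + 2515.16 = 3896.91
Buyer bears: origin terminal 589.43 + freight 4452.66 + insurance 46.23 + destination terminal 869.97 + brokerage 321.93 + delivery 819.64 + duty 3896.91 = 10996.77
Landed cost = invoice 11361.08 + 10996.77 = 22357.85

Total landed cost: CHF 22357.85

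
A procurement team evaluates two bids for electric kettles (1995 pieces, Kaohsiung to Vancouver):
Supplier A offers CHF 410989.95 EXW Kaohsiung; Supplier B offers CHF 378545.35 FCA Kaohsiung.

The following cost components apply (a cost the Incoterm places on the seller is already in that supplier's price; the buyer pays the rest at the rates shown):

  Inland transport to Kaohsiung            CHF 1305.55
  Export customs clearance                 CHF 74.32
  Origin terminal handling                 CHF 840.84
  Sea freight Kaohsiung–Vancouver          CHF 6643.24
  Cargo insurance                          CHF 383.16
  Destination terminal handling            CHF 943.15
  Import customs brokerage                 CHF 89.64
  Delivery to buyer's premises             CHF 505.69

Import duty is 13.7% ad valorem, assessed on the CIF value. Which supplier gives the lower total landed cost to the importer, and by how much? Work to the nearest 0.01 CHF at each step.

Supplier B is cheaper by CHF 38458.43

Supplier A (EXW):
CIF value = EXW price + inland to port + export clearance + origin terminal + freight + insurance = 410989.95 + 1305.55 + 74.32 + 840.84 + 6643.24 + 383.16 = 420237.06
Import duty = 420237.06 × 13.7% = 57572.48
Buyer bears (A): 1305.55 + 74.32 + 840.84 + 6643.24 + 383.16 + 943.15 + 89.64 + 505.69 = 10785.59
Landed cost (A) = invoice 410989.95 + 10785.59 + duty 57572.48 = 479348.02
Supplier B (FCA):
CIF value = FCA price + origin terminal + freight + insurance = 378545.35 + 840.84 + 6643.24 + 383.16 = 386412.59
Import duty = 386412.59 × 13.7% = 52938.52
Buyer bears (B): 840.84 + 6643.24 + 383.16 + 943.15 + 89.64 + 505.69 = 9405.72
Landed cost (B) = invoice 378545.35 + 9405.72 + duty 52938.52 = 440889.59
Difference = |479348.02 − 440889.59| = 38458.43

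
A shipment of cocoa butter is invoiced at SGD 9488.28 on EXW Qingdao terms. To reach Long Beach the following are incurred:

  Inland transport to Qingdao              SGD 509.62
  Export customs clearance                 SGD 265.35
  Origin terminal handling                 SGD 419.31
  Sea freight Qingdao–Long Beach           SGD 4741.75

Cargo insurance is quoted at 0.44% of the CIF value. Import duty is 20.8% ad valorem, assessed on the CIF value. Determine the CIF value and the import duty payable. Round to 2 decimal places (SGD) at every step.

CIF value: SGD 15492.48; import duty: SGD 3222.44

Let C be the CIF value. C = EXW price + pre-shipment costs + freight + 0.44% × C
C − 0.44% × C = 9488.28 + 509.62 + 265.35 + 419.31 + 4741.75
0.9956 × C = 15424.31
C = 15424.31 / 0.9956 = 15492.48
Insurance premium = 0.44% × 15492.48 = 68.17
Import duty = 15492.48 × 20.8% = 3222.44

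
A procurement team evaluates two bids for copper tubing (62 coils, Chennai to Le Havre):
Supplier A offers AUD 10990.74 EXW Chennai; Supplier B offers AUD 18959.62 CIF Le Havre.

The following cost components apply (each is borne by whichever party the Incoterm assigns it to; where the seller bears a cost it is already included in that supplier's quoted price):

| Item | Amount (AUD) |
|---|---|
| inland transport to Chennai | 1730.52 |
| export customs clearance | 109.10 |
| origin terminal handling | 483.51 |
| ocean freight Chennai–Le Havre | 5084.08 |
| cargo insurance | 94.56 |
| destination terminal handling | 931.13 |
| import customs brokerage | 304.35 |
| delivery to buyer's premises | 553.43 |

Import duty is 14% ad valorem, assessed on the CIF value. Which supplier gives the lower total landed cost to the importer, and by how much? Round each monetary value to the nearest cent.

Supplier A (EXW):
CIF value = EXW price + inland to port + export clearance + origin terminal + freight + insurance = 10990.74 + 1730.52 + 109.10 + 483.51 + 5084.08 + 94.56 = 18492.51
Import duty = 18492.51 × 14% = 2588.95
Buyer bears (A): 1730.52 + 109.10 + 483.51 + 5084.08 + 94.56 + 931.13 + 304.35 + 553.43 = 9290.68
Landed cost (A) = invoice 10990.74 + 9290.68 + duty 2588.95 = 22870.37
Supplier B (CIF):
The CIF price already equals the CIF value: 18959.62
Import duty = 18959.62 × 14% = 2654.35
Buyer bears (B): 931.13 + 304.35 + 553.43 = 1788.91
Landed cost (B) = invoice 18959.62 + 1788.91 + duty 2654.35 = 23402.88
Difference = |22870.37 − 23402.88| = 532.51

Supplier A is cheaper by AUD 532.51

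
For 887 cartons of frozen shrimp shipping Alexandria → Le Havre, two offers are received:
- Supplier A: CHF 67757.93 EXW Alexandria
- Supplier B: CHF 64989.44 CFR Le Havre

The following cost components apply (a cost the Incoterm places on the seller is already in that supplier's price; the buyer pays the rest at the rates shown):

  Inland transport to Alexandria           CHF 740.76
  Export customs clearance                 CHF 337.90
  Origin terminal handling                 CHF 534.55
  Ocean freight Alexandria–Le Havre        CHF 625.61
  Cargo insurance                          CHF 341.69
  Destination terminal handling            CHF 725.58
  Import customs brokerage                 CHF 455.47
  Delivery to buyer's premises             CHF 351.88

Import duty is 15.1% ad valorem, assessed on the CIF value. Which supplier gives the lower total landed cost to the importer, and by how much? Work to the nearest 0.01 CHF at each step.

Supplier B is cheaper by CHF 5763.41

Supplier A (EXW):
CIF value = EXW price + inland to port + export clearance + origin terminal + freight + insurance = 67757.93 + 740.76 + 337.90 + 534.55 + 625.61 + 341.69 = 70338.44
Import duty = 70338.44 × 15.1% = 10621.10
Buyer bears (A): 740.76 + 337.90 + 534.55 + 625.61 + 341.69 + 725.58 + 455.47 + 351.88 = 4113.44
Landed cost (A) = invoice 67757.93 + 4113.44 + duty 10621.10 = 82492.47
Supplier B (CFR):
CIF value = CFR price + insurance = 64989.44 + 341.69 = 65331.13
Import duty = 65331.13 × 15.1% = 9865.00
Buyer bears (B): 341.69 + 725.58 + 455.47 + 351.88 = 1874.62
Landed cost (B) = invoice 64989.44 + 1874.62 + duty 9865.00 = 76729.06
Difference = |82492.47 − 76729.06| = 5763.41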